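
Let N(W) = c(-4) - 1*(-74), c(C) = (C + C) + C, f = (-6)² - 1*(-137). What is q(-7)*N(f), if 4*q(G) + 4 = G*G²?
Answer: -10757/2 ≈ -5378.5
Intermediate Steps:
q(G) = -1 + G³/4 (q(G) = -1 + (G*G²)/4 = -1 + G³/4)
f = 173 (f = 36 + 137 = 173)
c(C) = 3*C (c(C) = 2*C + C = 3*C)
N(W) = 62 (N(W) = 3*(-4) - 1*(-74) = -12 + 74 = 62)
q(-7)*N(f) = (-1 + (¼)*(-7)³)*62 = (-1 + (¼)*(-343))*62 = (-1 - 343/4)*62 = -347/4*62 = -10757/2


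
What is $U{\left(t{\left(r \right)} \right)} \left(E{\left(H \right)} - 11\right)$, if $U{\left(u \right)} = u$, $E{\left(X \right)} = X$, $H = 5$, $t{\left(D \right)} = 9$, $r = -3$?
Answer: $-54$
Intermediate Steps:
$U{\left(t{\left(r \right)} \right)} \left(E{\left(H \right)} - 11\right) = 9 \left(5 - 11\right) = 9 \left(-6\right) = -54$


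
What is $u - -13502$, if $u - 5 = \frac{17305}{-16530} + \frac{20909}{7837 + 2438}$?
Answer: $\frac{152951624143}{11323050} \approx 13508.0$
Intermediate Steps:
$u = \frac{67803043}{11323050}$ ($u = 5 + \left(\frac{17305}{-16530} + \frac{20909}{7837 + 2438}\right) = 5 + \left(17305 \left(- \frac{1}{16530}\right) + \frac{20909}{10275}\right) = 5 + \left(- \frac{3461}{3306} + 20909 \cdot \frac{1}{10275}\right) = 5 + \left(- \frac{3461}{3306} + \frac{20909}{10275}\right) = 5 + \frac{11187793}{11323050} = \frac{67803043}{11323050} \approx 5.9881$)
$u - -13502 = \frac{67803043}{11323050} - -13502 = \frac{67803043}{11323050} + 13502 = \frac{152951624143}{11323050}$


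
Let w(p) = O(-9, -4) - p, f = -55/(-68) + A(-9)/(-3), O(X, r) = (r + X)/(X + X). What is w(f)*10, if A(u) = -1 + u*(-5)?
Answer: 44615/306 ≈ 145.80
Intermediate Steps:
A(u) = -1 - 5*u
O(X, r) = (X + r)/(2*X) (O(X, r) = (X + r)/((2*X)) = (X + r)*(1/(2*X)) = (X + r)/(2*X))
f = -2827/204 (f = -55/(-68) + (-1 - 5*(-9))/(-3) = -55*(-1/68) + (-1 + 45)*(-1/3) = 55/68 + 44*(-1/3) = 55/68 - 44/3 = -2827/204 ≈ -13.858)
w(p) = 13/18 - p (w(p) = (1/2)*(-9 - 4)/(-9) - p = (1/2)*(-1/9)*(-13) - p = 13/18 - p)
w(f)*10 = (13/18 - 1*(-2827/204))*10 = (13/18 + 2827/204)*10 = (8923/612)*10 = 44615/306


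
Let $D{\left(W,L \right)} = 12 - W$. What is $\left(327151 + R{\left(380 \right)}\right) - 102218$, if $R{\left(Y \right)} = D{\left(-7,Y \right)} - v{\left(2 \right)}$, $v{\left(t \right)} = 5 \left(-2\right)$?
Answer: $224962$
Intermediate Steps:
$v{\left(t \right)} = -10$
$R{\left(Y \right)} = 29$ ($R{\left(Y \right)} = \left(12 - -7\right) - -10 = \left(12 + 7\right) + 10 = 19 + 10 = 29$)
$\left(327151 + R{\left(380 \right)}\right) - 102218 = \left(327151 + 29\right) - 102218 = 327180 - 102218 = 224962$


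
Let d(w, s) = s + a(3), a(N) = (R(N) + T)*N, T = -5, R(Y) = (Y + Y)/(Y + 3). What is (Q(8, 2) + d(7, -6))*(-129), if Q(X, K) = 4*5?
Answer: -258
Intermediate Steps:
R(Y) = 2*Y/(3 + Y) (R(Y) = (2*Y)/(3 + Y) = 2*Y/(3 + Y))
Q(X, K) = 20
a(N) = N*(-5 + 2*N/(3 + N)) (a(N) = (2*N/(3 + N) - 5)*N = (-5 + 2*N/(3 + N))*N = N*(-5 + 2*N/(3 + N)))
d(w, s) = -12 + s (d(w, s) = s + 3*3*(-5 - 1*3)/(3 + 3) = s + 3*3*(-5 - 3)/6 = s + 3*3*(⅙)*(-8) = s - 12 = -12 + s)
(Q(8, 2) + d(7, -6))*(-129) = (20 + (-12 - 6))*(-129) = (20 - 18)*(-129) = 2*(-129) = -258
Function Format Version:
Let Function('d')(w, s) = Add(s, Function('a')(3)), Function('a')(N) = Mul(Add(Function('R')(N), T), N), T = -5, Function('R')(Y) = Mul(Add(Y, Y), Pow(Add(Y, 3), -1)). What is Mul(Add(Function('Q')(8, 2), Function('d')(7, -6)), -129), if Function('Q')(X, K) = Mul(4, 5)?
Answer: -258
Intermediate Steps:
Function('R')(Y) = Mul(2, Y, Pow(Add(3, Y), -1)) (Function('R')(Y) = Mul(Mul(2, Y), Pow(Add(3, Y), -1)) = Mul(2, Y, Pow(Add(3, Y), -1)))
Function('Q')(X, K) = 20
Function('a')(N) = Mul(N, Add(-5, Mul(2, N, Pow(Add(3, N), -1)))) (Function('a')(N) = Mul(Add(Mul(2, N, Pow(Add(3, N), -1)), -5), N) = Mul(Add(-5, Mul(2, N, Pow(Add(3, N), -1))), N) = Mul(N, Add(-5, Mul(2, N, Pow(Add(3, N), -1)))))
Function('d')(w, s) = Add(-12, s) (Function('d')(w, s) = Add(s, Mul(3, 3, Pow(Add(3, 3), -1), Add(-5, Mul(-1, 3)))) = Add(s, Mul(3, 3, Pow(6, -1), Add(-5, -3))) = Add(s, Mul(3, 3, Rational(1, 6), -8)) = Add(s, -12) = Add(-12, s))
Mul(Add(Function('Q')(8, 2), Function('d')(7, -6)), -129) = Mul(Add(20, Add(-12, -6)), -129) = Mul(Add(20, -18), -129) = Mul(2, -129) = -258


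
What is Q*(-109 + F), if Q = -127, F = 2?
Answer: 13589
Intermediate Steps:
Q*(-109 + F) = -127*(-109 + 2) = -127*(-107) = 13589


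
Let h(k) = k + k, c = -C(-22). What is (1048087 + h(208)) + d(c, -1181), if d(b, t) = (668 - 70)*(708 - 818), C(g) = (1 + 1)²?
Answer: 982723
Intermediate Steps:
C(g) = 4 (C(g) = 2² = 4)
c = -4 (c = -1*4 = -4)
d(b, t) = -65780 (d(b, t) = 598*(-110) = -65780)
h(k) = 2*k
(1048087 + h(208)) + d(c, -1181) = (1048087 + 2*208) - 65780 = (1048087 + 416) - 65780 = 1048503 - 65780 = 982723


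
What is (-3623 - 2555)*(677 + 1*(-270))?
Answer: -2514446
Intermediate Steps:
(-3623 - 2555)*(677 + 1*(-270)) = -6178*(677 - 270) = -6178*407 = -2514446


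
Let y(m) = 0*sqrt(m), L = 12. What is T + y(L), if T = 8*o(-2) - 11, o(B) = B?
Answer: -27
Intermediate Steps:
y(m) = 0
T = -27 (T = 8*(-2) - 11 = -16 - 11 = -27)
T + y(L) = -27 + 0 = -27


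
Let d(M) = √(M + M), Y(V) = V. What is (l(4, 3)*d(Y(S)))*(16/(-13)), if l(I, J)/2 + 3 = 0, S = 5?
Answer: 96*√10/13 ≈ 23.352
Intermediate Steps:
l(I, J) = -6 (l(I, J) = -6 + 2*0 = -6 + 0 = -6)
d(M) = √2*√M (d(M) = √(2*M) = √2*√M)
(l(4, 3)*d(Y(S)))*(16/(-13)) = (-6*√2*√5)*(16/(-13)) = (-6*√10)*(16*(-1/13)) = -6*√10*(-16/13) = 96*√10/13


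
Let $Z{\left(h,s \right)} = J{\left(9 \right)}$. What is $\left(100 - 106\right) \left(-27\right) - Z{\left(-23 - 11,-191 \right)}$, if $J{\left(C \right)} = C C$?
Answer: $81$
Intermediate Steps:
$J{\left(C \right)} = C^{2}$
$Z{\left(h,s \right)} = 81$ ($Z{\left(h,s \right)} = 9^{2} = 81$)
$\left(100 - 106\right) \left(-27\right) - Z{\left(-23 - 11,-191 \right)} = \left(100 - 106\right) \left(-27\right) - 81 = \left(-6\right) \left(-27\right) - 81 = 162 - 81 = 81$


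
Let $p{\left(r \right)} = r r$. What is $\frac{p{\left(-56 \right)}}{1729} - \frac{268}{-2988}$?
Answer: $\frac{351205}{184509} \approx 1.9035$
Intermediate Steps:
$p{\left(r \right)} = r^{2}$
$\frac{p{\left(-56 \right)}}{1729} - \frac{268}{-2988} = \frac{\left(-56\right)^{2}}{1729} - \frac{268}{-2988} = 3136 \cdot \frac{1}{1729} - - \frac{67}{747} = \frac{448}{247} + \frac{67}{747} = \frac{351205}{184509}$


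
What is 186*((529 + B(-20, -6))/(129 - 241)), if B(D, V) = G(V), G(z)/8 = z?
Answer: -44733/56 ≈ -798.80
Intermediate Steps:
G(z) = 8*z
B(D, V) = 8*V
186*((529 + B(-20, -6))/(129 - 241)) = 186*((529 + 8*(-6))/(129 - 241)) = 186*((529 - 48)/(-112)) = 186*(481*(-1/112)) = 186*(-481/112) = -44733/56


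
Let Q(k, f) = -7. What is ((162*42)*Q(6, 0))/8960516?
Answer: -11907/2240129 ≈ -0.0053153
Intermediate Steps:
((162*42)*Q(6, 0))/8960516 = ((162*42)*(-7))/8960516 = (6804*(-7))*(1/8960516) = -47628*1/8960516 = -11907/2240129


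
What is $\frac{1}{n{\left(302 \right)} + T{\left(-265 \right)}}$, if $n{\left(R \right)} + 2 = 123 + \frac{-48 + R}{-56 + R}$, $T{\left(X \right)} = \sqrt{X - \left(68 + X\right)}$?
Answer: $\frac{923115}{113164436} - \frac{15129 i \sqrt{17}}{113164436} \approx 0.0081573 - 0.00055122 i$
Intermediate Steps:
$T{\left(X \right)} = 2 i \sqrt{17}$ ($T{\left(X \right)} = \sqrt{-68} = 2 i \sqrt{17}$)
$n{\left(R \right)} = 121 + \frac{-48 + R}{-56 + R}$ ($n{\left(R \right)} = -2 + \left(123 + \frac{-48 + R}{-56 + R}\right) = 121 + \frac{-48 + R}{-56 + R}$)
$\frac{1}{n{\left(302 \right)} + T{\left(-265 \right)}} = \frac{1}{\frac{2 \left(-3412 + 61 \cdot 302\right)}{-56 + 302} + 2 i \sqrt{17}} = \frac{1}{\frac{2 \left(-3412 + 18422\right)}{246} + 2 i \sqrt{17}} = \frac{1}{2 \cdot \frac{1}{246} \cdot 15010 + 2 i \sqrt{17}} = \frac{1}{\frac{15010}{123} + 2 i \sqrt{17}}$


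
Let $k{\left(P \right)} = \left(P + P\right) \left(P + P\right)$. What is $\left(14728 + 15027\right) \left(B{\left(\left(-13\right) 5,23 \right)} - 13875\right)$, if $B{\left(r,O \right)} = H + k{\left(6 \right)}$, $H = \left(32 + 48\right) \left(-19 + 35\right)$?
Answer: $-370479505$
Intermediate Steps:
$H = 1280$ ($H = 80 \cdot 16 = 1280$)
$k{\left(P \right)} = 4 P^{2}$ ($k{\left(P \right)} = 2 P 2 P = 4 P^{2}$)
$B{\left(r,O \right)} = 1424$ ($B{\left(r,O \right)} = 1280 + 4 \cdot 6^{2} = 1280 + 4 \cdot 36 = 1280 + 144 = 1424$)
$\left(14728 + 15027\right) \left(B{\left(\left(-13\right) 5,23 \right)} - 13875\right) = \left(14728 + 15027\right) \left(1424 - 13875\right) = 29755 \left(-12451\right) = -370479505$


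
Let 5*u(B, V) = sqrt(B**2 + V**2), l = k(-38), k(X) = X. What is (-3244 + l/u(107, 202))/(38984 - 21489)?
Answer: -3244/17495 - 38*sqrt(52253)/182833247 ≈ -0.18547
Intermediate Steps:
l = -38
u(B, V) = sqrt(B**2 + V**2)/5
(-3244 + l/u(107, 202))/(38984 - 21489) = (-3244 - 38*5/sqrt(107**2 + 202**2))/(38984 - 21489) = (-3244 - 38*5/sqrt(11449 + 40804))/17495 = (-3244 - 38*5*sqrt(52253)/52253)*(1/17495) = (-3244 - 190*sqrt(52253)/52253)*(1/17495) = -3244/17495 - 38*sqrt(52253)/182833247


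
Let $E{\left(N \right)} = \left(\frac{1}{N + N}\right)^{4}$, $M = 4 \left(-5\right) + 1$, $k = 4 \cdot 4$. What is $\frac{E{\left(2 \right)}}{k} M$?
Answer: $- \frac{19}{4096} \approx -0.0046387$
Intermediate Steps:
$k = 16$
$M = -19$ ($M = -20 + 1 = -19$)
$E{\left(N \right)} = \frac{1}{16 N^{4}}$ ($E{\left(N \right)} = \left(\frac{1}{2 N}\right)^{4} = \frac{1}{16 N^{4}}$)
$\frac{E{\left(2 \right)}}{k} M = \frac{\frac{1}{16} \cdot \frac{1}{16}}{16} \left(-19\right) = \frac{1}{16} \cdot \frac{1}{256} \left(-19\right) = \frac{1}{4096} \left(-19\right) = - \frac{19}{4096}$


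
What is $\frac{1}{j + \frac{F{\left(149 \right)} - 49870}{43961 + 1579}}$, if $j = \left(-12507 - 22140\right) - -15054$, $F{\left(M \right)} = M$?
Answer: $- \frac{45540}{892314941} \approx -5.1036 \cdot 10^{-5}$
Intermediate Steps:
$j = -19593$ ($j = -34647 + \left(-1507 + 16561\right) = -34647 + 15054 = -19593$)
$\frac{1}{j + \frac{F{\left(149 \right)} - 49870}{43961 + 1579}} = \frac{1}{-19593 + \frac{149 - 49870}{43961 + 1579}} = \frac{1}{-19593 - \frac{49721}{45540}} = \frac{1}{- \frac{892314941}{45540}} = - \frac{45540}{892314941}$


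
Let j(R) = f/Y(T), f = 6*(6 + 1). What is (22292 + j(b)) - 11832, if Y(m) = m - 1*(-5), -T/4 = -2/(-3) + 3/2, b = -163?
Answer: 114934/11 ≈ 10449.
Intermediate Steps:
T = -26/3 (T = -4*(-2/(-3) + 3/2) = -4*(-2*(-1/3) + 3*(1/2)) = -4*(2/3 + 3/2) = -4*13/6 = -26/3 ≈ -8.6667)
f = 42 (f = 6*7 = 42)
Y(m) = 5 + m (Y(m) = m + 5 = 5 + m)
j(R) = -126/11 (j(R) = 42/(5 - 26/3) = 42/(-11/3) = 42*(-3/11) = -126/11)
(22292 + j(b)) - 11832 = (22292 - 126/11) - 11832 = 245086/11 - 11832 = 114934/11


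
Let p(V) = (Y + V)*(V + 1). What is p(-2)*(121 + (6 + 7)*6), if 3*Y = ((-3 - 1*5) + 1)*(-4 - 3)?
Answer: -8557/3 ≈ -2852.3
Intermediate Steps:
Y = 49/3 (Y = (((-3 - 1*5) + 1)*(-4 - 3))/3 = (((-3 - 5) + 1)*(-7))/3 = ((-8 + 1)*(-7))/3 = (-7*(-7))/3 = (1/3)*49 = 49/3 ≈ 16.333)
p(V) = (1 + V)*(49/3 + V) (p(V) = (49/3 + V)*(V + 1) = (49/3 + V)*(1 + V) = (1 + V)*(49/3 + V))
p(-2)*(121 + (6 + 7)*6) = (49/3 + (-2)**2 + (52/3)*(-2))*(121 + (6 + 7)*6) = (49/3 + 4 - 104/3)*(121 + 13*6) = -43*(121 + 78)/3 = -43/3*199 = -8557/3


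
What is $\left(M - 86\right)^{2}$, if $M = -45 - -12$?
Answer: $14161$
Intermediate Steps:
$M = -33$ ($M = -45 + 12 = -33$)
$\left(M - 86\right)^{2} = \left(-33 - 86\right)^{2} = \left(-119\right)^{2} = 14161$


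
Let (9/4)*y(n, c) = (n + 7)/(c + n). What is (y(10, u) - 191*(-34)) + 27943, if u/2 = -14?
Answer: 2789363/81 ≈ 34437.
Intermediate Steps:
u = -28 (u = 2*(-14) = -28)
y(n, c) = 4*(7 + n)/(9*(c + n)) (y(n, c) = 4*((n + 7)/(c + n))/9 = 4*((7 + n)/(c + n))/9 = 4*(7 + n)/(9*(c + n)))
(y(10, u) - 191*(-34)) + 27943 = (4*(7 + 10)/(9*(-28 + 10)) - 191*(-34)) + 27943 = ((4/9)*17/(-18) + 6494) + 27943 = ((4/9)*(-1/18)*17 + 6494) + 27943 = (-34/81 + 6494) + 27943 = 525980/81 + 27943 = 2789363/81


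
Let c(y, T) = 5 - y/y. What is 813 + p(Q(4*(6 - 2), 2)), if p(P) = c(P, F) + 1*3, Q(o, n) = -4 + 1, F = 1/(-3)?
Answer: 820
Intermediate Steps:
F = -⅓ ≈ -0.33333
c(y, T) = 4 (c(y, T) = 5 - 1*1 = 5 - 1 = 4)
Q(o, n) = -3
p(P) = 7 (p(P) = 4 + 1*3 = 4 + 3 = 7)
813 + p(Q(4*(6 - 2), 2)) = 813 + 7 = 820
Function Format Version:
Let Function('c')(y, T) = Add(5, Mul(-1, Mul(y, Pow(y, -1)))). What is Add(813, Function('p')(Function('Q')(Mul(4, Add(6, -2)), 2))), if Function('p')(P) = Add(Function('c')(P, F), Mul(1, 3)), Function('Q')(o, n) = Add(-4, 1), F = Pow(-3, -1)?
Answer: 820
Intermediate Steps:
F = Rational(-1, 3) ≈ -0.33333
Function('c')(y, T) = 4 (Function('c')(y, T) = Add(5, Mul(-1, 1)) = Add(5, -1) = 4)
Function('Q')(o, n) = -3
Function('p')(P) = 7 (Function('p')(P) = Add(4, Mul(1, 3)) = Add(4, 3) = 7)
Add(813, Function('p')(Function('Q')(Mul(4, Add(6, -2)), 2))) = Add(813, 7) = 820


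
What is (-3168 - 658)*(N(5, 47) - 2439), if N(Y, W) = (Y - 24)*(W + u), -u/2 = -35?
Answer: 17836812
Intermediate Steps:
u = 70 (u = -2*(-35) = 70)
N(Y, W) = (-24 + Y)*(70 + W) (N(Y, W) = (Y - 24)*(W + 70) = (-24 + Y)*(70 + W))
(-3168 - 658)*(N(5, 47) - 2439) = (-3168 - 658)*((-1680 - 24*47 + 70*5 + 47*5) - 2439) = -3826*((-1680 - 1128 + 350 + 235) - 2439) = -3826*(-2223 - 2439) = -3826*(-4662) = 17836812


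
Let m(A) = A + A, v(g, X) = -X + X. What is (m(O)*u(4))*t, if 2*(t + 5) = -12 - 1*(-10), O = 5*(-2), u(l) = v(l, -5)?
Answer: 0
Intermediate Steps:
v(g, X) = 0
u(l) = 0
O = -10
m(A) = 2*A
t = -6 (t = -5 + (-12 - 1*(-10))/2 = -5 + (-12 + 10)/2 = -5 + (1/2)*(-2) = -5 - 1 = -6)
(m(O)*u(4))*t = ((2*(-10))*0)*(-6) = -20*0*(-6) = 0*(-6) = 0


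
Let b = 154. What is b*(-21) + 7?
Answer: -3227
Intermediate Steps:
b*(-21) + 7 = 154*(-21) + 7 = -3234 + 7 = -3227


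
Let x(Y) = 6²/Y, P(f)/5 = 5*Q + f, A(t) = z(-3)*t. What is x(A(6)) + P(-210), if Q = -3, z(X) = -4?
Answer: -2253/2 ≈ -1126.5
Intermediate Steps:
A(t) = -4*t
P(f) = -75 + 5*f (P(f) = 5*(5*(-3) + f) = 5*(-15 + f) = -75 + 5*f)
x(Y) = 36/Y
x(A(6)) + P(-210) = 36/((-4*6)) + (-75 + 5*(-210)) = 36/(-24) + (-75 - 1050) = 36*(-1/24) - 1125 = -3/2 - 1125 = -2253/2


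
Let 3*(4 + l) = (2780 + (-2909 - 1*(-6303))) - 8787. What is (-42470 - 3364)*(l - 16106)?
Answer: 778307154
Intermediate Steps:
l = -875 (l = -4 + ((2780 + (-2909 - 1*(-6303))) - 8787)/3 = -4 + ((2780 + (-2909 + 6303)) - 8787)/3 = -4 + ((2780 + 3394) - 8787)/3 = -4 + (6174 - 8787)/3 = -4 + (⅓)*(-2613) = -4 - 871 = -875)
(-42470 - 3364)*(l - 16106) = (-42470 - 3364)*(-875 - 16106) = -45834*(-16981) = 778307154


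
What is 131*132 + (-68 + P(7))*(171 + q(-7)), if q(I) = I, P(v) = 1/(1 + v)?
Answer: 12321/2 ≈ 6160.5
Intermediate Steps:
131*132 + (-68 + P(7))*(171 + q(-7)) = 131*132 + (-68 + 1/(1 + 7))*(171 - 7) = 17292 + (-68 + 1/8)*164 = 17292 - 543/8*164 = 17292 - 22263/2 = 12321/2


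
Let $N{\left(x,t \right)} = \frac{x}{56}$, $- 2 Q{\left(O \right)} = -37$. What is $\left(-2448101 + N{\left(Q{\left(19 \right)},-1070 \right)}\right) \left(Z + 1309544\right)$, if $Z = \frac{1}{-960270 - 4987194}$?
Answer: $- \frac{2135498213149733619125}{666115968} \approx -3.2059 \cdot 10^{12}$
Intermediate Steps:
$Q{\left(O \right)} = \frac{37}{2}$ ($Q{\left(O \right)} = \left(- \frac{1}{2}\right) \left(-37\right) = \frac{37}{2}$)
$N{\left(x,t \right)} = \frac{x}{56}$
$Z = - \frac{1}{5947464}$ ($Z = \frac{1}{-5947464} = - \frac{1}{5947464} \approx -1.6814 \cdot 10^{-7}$)
$\left(-2448101 + N{\left(Q{\left(19 \right)},-1070 \right)}\right) \left(Z + 1309544\right) = \left(-2448101 + \frac{1}{56} \cdot \frac{37}{2}\right) \left(- \frac{1}{5947464} + 1309544\right) = \left(-2448101 + \frac{37}{112}\right) \frac{7788465796415}{5947464} = \left(- \frac{274187275}{112}\right) \frac{7788465796415}{5947464} = - \frac{2135498213149733619125}{666115968}$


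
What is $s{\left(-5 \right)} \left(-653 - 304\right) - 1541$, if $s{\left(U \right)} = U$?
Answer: $3244$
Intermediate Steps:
$s{\left(-5 \right)} \left(-653 - 304\right) - 1541 = - 5 \left(-653 - 304\right) - 1541 = \left(-5\right) \left(-957\right) - 1541 = 4785 - 1541 = 3244$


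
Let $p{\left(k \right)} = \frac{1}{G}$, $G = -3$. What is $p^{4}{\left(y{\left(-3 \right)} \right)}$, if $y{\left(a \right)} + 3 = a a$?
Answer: $\frac{1}{81} \approx 0.012346$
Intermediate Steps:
$y{\left(a \right)} = -3 + a^{2}$ ($y{\left(a \right)} = -3 + a a = -3 + a^{2}$)
$p{\left(k \right)} = - \frac{1}{3}$ ($p{\left(k \right)} = \frac{1}{-3} = - \frac{1}{3}$)
$p^{4}{\left(y{\left(-3 \right)} \right)} = \left(- \frac{1}{3}\right)^{4} = \frac{1}{81}$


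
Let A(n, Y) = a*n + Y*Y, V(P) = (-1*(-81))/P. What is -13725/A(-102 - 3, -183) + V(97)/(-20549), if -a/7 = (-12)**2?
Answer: -3040964786/30857549693 ≈ -0.098549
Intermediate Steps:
a = -1008 (a = -7*(-12)**2 = -7*144 = -1008)
V(P) = 81/P
A(n, Y) = Y**2 - 1008*n (A(n, Y) = -1008*n + Y*Y = -1008*n + Y**2 = Y**2 - 1008*n)
-13725/A(-102 - 3, -183) + V(97)/(-20549) = -13725/((-183)**2 - 1008*(-102 - 3)) + (81/97)/(-20549) = -13725/(33489 - 1008*(-105)) + (81*(1/97))*(-1/20549) = -13725/(33489 + 105840) + (81/97)*(-1/20549) = -13725/139329 - 81/1993253 = -13725*1/139329 - 81/1993253 = -1525/15481 - 81/1993253 = -3040964786/30857549693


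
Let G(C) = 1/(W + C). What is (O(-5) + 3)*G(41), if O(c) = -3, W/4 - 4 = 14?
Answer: 0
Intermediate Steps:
W = 72 (W = 16 + 4*14 = 16 + 56 = 72)
G(C) = 1/(72 + C)
(O(-5) + 3)*G(41) = (-3 + 3)/(72 + 41) = 0/113 = 0*(1/113) = 0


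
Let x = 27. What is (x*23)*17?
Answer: 10557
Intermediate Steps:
(x*23)*17 = (27*23)*17 = 621*17 = 10557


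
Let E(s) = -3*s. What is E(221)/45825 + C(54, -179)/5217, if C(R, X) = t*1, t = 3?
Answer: -604/43475 ≈ -0.013893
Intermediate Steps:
C(R, X) = 3 (C(R, X) = 3*1 = 3)
E(221)/45825 + C(54, -179)/5217 = -3*221/45825 + 3/5217 = -663*1/45825 + 3*(1/5217) = -17/1175 + 1/1739 = -604/43475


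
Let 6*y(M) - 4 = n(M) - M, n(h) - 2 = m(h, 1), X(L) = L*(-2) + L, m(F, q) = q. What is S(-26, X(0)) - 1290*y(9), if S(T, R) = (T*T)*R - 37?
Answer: 393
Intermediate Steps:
X(L) = -L (X(L) = -2*L + L = -L)
S(T, R) = -37 + R*T**2 (S(T, R) = T**2*R - 37 = R*T**2 - 37 = -37 + R*T**2)
n(h) = 3 (n(h) = 2 + 1 = 3)
y(M) = 7/6 - M/6 (y(M) = 2/3 + (3 - M)/6 = 2/3 + (1/2 - M/6) = 7/6 - M/6)
S(-26, X(0)) - 1290*y(9) = (-37 - 1*0*(-26)**2) - 1290*(7/6 - 1/6*9) = (-37 + 0*676) - 1290*(7/6 - 3/2) = (-37 + 0) - 1290*(-1/3) = -37 + 430 = 393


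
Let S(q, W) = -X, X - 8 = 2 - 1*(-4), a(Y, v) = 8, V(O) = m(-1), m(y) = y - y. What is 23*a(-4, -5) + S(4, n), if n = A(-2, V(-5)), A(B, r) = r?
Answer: 170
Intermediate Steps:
m(y) = 0
V(O) = 0
X = 14 (X = 8 + (2 - 1*(-4)) = 8 + (2 + 4) = 8 + 6 = 14)
n = 0
S(q, W) = -14 (S(q, W) = -1*14 = -14)
23*a(-4, -5) + S(4, n) = 23*8 - 14 = 184 - 14 = 170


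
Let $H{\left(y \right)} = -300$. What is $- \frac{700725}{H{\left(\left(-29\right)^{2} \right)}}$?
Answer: $\frac{9343}{4} \approx 2335.8$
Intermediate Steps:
$- \frac{700725}{H{\left(\left(-29\right)^{2} \right)}} = - \frac{700725}{-300} = \left(-700725\right) \left(- \frac{1}{300}\right) = \frac{9343}{4}$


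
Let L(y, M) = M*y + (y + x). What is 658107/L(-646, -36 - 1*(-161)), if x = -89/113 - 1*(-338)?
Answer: -74366091/9159643 ≈ -8.1189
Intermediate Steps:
x = 38105/113 (x = -89*1/113 + 338 = -89/113 + 338 = 38105/113 ≈ 337.21)
L(y, M) = 38105/113 + y + M*y (L(y, M) = M*y + (y + 38105/113) = M*y + (38105/113 + y) = 38105/113 + y + M*y)
658107/L(-646, -36 - 1*(-161)) = 658107/(38105/113 - 646 + (-36 - 1*(-161))*(-646)) = 658107/(38105/113 - 646 + (-36 + 161)*(-646)) = 658107/(38105/113 - 646 + 125*(-646)) = 658107/(38105/113 - 646 - 80750) = 658107/(-9159643/113) = 658107*(-113/9159643) = -74366091/9159643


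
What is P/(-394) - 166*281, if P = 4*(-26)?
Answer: -9189210/197 ≈ -46646.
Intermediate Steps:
P = -104
P/(-394) - 166*281 = -104/(-394) - 166*281 = -104*(-1/394) - 46646 = 52/197 - 46646 = -9189210/197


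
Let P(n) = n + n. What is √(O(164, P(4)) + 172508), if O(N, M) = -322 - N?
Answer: √172022 ≈ 414.76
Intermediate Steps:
P(n) = 2*n
√(O(164, P(4)) + 172508) = √((-322 - 1*164) + 172508) = √((-322 - 164) + 172508) = √(-486 + 172508) = √172022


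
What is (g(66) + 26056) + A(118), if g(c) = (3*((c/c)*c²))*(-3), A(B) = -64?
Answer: -13212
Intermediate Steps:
g(c) = -9*c² (g(c) = (3*(1*c²))*(-3) = (3*c²)*(-3) = -9*c²)
(g(66) + 26056) + A(118) = (-9*66² + 26056) - 64 = (-9*4356 + 26056) - 64 = (-39204 + 26056) - 64 = -13148 - 64 = -13212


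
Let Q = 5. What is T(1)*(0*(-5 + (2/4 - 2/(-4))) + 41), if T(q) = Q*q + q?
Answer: 246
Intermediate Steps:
T(q) = 6*q (T(q) = 5*q + q = 6*q)
T(1)*(0*(-5 + (2/4 - 2/(-4))) + 41) = (6*1)*(0*(-5 + (2/4 - 2/(-4))) + 41) = 6*(0*(-5 + (2*(1/4) - 2*(-1/4))) + 41) = 6*(0*(-5 + (1/2 + 1/2)) + 41) = 6*(0*(-5 + 1) + 41) = 6*(0*(-4) + 41) = 6*(0 + 41) = 6*41 = 246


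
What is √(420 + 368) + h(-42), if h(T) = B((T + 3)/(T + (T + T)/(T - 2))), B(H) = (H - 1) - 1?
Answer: -151/147 + 2*√197 ≈ 27.044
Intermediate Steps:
B(H) = -2 + H (B(H) = (-1 + H) - 1 = -2 + H)
h(T) = -2 + (3 + T)/(T + 2*T/(-2 + T)) (h(T) = -2 + (T + 3)/(T + (T + T)/(T - 2)) = -2 + (3 + T)/(T + (2*T)/(-2 + T)) = -2 + (3 + T)/(T + 2*T/(-2 + T)))
√(420 + 368) + h(-42) = √(420 + 368) + (-6 - 42 - 1*(-42)²)/(-42)² = √788 + (-6 - 42 - 1*1764)/1764 = 2*√197 + (-6 - 42 - 1764)/1764 = 2*√197 + (1/1764)*(-1812) = 2*√197 - 151/147 = -151/147 + 2*√197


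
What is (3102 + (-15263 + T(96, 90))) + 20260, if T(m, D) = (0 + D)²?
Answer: 16199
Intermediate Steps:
T(m, D) = D²
(3102 + (-15263 + T(96, 90))) + 20260 = (3102 + (-15263 + 90²)) + 20260 = (3102 + (-15263 + 8100)) + 20260 = (3102 - 7163) + 20260 = -4061 + 20260 = 16199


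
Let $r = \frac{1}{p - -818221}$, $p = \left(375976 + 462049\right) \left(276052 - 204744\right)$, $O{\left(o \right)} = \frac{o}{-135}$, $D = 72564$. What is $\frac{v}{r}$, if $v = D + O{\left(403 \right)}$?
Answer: $\frac{195126852288907259}{45} \approx 4.3362 \cdot 10^{15}$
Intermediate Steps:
$O{\left(o \right)} = - \frac{o}{135}$ ($O{\left(o \right)} = o \left(- \frac{1}{135}\right) = - \frac{o}{135}$)
$p = 59757886700$ ($p = 838025 \cdot 71308 = 59757886700$)
$r = \frac{1}{59758704921}$ ($r = \frac{1}{59757886700 - -818221} = \frac{1}{59757886700 + 818221} = \frac{1}{59758704921} \approx 1.6734 \cdot 10^{-11}$)
$v = \frac{9795737}{135}$ ($v = 72564 - \frac{403}{135} = \frac{9795737}{135} \approx 72561.0$)
$\frac{v}{r} = \frac{9795737 \frac{1}{\frac{1}{59758704921}}}{135} = \frac{9795737}{135} \cdot 59758704921 = \frac{195126852288907259}{45}$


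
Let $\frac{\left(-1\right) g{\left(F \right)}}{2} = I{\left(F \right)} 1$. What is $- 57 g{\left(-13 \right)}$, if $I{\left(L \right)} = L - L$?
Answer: $0$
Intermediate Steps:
$I{\left(L \right)} = 0$
$g{\left(F \right)} = 0$ ($g{\left(F \right)} = - 2 \cdot 0 \cdot 1 = \left(-2\right) 0 = 0$)
$- 57 g{\left(-13 \right)} = \left(-57\right) 0 = 0$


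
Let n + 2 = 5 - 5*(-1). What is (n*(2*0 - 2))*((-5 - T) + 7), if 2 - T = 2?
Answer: -32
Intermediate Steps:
T = 0 (T = 2 - 1*2 = 2 - 2 = 0)
n = 8 (n = -2 + (5 - 5*(-1)) = -2 + (5 + 5) = -2 + 10 = 8)
(n*(2*0 - 2))*((-5 - T) + 7) = (8*(2*0 - 2))*((-5 - 1*0) + 7) = (8*(0 - 2))*((-5 + 0) + 7) = (8*(-2))*(-5 + 7) = -16*2 = -32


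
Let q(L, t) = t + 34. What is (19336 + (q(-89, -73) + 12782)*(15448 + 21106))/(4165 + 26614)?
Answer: 465826958/30779 ≈ 15135.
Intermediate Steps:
q(L, t) = 34 + t
(19336 + (q(-89, -73) + 12782)*(15448 + 21106))/(4165 + 26614) = (19336 + ((34 - 73) + 12782)*(15448 + 21106))/(4165 + 26614) = (19336 + (-39 + 12782)*36554)/30779 = (19336 + 12743*36554)*(1/30779) = (19336 + 465807622)*(1/30779) = 465826958*(1/30779) = 465826958/30779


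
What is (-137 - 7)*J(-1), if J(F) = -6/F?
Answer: -864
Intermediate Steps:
(-137 - 7)*J(-1) = (-137 - 7)*(-6/(-1)) = -(-864)*(-1) = -144*6 = -864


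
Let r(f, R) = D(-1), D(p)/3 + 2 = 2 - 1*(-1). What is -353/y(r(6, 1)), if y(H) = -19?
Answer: 353/19 ≈ 18.579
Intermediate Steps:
D(p) = 3 (D(p) = -6 + 3*(2 - 1*(-1)) = -6 + 3*(2 + 1) = -6 + 3*3 = -6 + 9 = 3)
r(f, R) = 3
-353/y(r(6, 1)) = -353/(-19) = -353*(-1/19) = 353/19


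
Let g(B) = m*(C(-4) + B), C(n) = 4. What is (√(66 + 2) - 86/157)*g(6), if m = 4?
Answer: -3440/157 + 80*√17 ≈ 307.94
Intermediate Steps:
g(B) = 16 + 4*B (g(B) = 4*(4 + B) = 16 + 4*B)
(√(66 + 2) - 86/157)*g(6) = (√(66 + 2) - 86/157)*(16 + 4*6) = (√68 - 86*1/157)*(16 + 24) = (2*√17 - 86/157)*40 = (-86/157 + 2*√17)*40 = -3440/157 + 80*√17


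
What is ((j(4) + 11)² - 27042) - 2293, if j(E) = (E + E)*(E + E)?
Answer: -23710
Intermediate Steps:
j(E) = 4*E² (j(E) = (2*E)*(2*E) = 4*E²)
((j(4) + 11)² - 27042) - 2293 = ((4*4² + 11)² - 27042) - 2293 = ((4*16 + 11)² - 27042) - 2293 = ((64 + 11)² - 27042) - 2293 = (75² - 27042) - 2293 = (5625 - 27042) - 2293 = -21417 - 2293 = -23710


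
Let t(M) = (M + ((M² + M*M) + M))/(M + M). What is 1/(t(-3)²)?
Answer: ¼ ≈ 0.25000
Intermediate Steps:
t(M) = (2*M + 2*M²)/(2*M) (t(M) = (M + ((M² + M²) + M))/((2*M)) = (M + (2*M² + M))*(1/(2*M)) = (M + (M + 2*M²))*(1/(2*M)) = (2*M + 2*M²)*(1/(2*M)) = (2*M + 2*M²)/(2*M))
1/(t(-3)²) = 1/((1 - 3)²) = 1/((-2)²) = 1/4 = ¼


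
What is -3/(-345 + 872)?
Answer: -3/527 ≈ -0.0056926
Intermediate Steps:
-3/(-345 + 872) = -3/527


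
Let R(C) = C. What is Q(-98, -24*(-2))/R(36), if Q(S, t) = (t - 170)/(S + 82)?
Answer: 61/288 ≈ 0.21181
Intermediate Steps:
Q(S, t) = (-170 + t)/(82 + S)
Q(-98, -24*(-2))/R(36) = ((-170 - 24*(-2))/(82 - 98))/36 = ((-170 + 48)/(-16))*(1/36) = -1/16*(-122)*(1/36) = (61/8)*(1/36) = 61/288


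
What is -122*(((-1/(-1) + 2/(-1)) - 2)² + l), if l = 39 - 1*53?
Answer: 610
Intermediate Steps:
l = -14 (l = 39 - 53 = -14)
-122*(((-1/(-1) + 2/(-1)) - 2)² + l) = -122*(((-1/(-1) + 2/(-1)) - 2)² - 14) = -122*(((-1*(-1) + 2*(-1)) - 2)² - 14) = -122*(((1 - 2) - 2)² - 14) = -122*((-1 - 2)² - 14) = -122*((-3)² - 14) = -122*(9 - 14) = -122*(-5) = 610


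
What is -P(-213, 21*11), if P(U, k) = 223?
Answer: -223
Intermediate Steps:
-P(-213, 21*11) = -1*223 = -223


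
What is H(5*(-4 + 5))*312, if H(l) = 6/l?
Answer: 1872/5 ≈ 374.40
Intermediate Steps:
H(5*(-4 + 5))*312 = (6/((5*(-4 + 5))))*312 = (6/((5*1)))*312 = (6/5)*312 = 1872/5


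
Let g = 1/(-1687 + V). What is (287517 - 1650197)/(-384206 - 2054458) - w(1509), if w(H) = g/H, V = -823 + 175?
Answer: 66686470262/119342627555 ≈ 0.55878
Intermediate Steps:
V = -648
g = -1/2335 (g = 1/(-1687 - 648) = 1/(-2335) = -1/2335 ≈ -0.00042827)
w(H) = -1/(2335*H)
(287517 - 1650197)/(-384206 - 2054458) - w(1509) = (287517 - 1650197)/(-384206 - 2054458) - (-1)/(2335*1509) = -1362680/(-2438664) - (-1)/(2335*1509) = -1362680*(-1/2438664) - 1*(-1/3523515) = 170335/304833 + 1/3523515 = 66686470262/119342627555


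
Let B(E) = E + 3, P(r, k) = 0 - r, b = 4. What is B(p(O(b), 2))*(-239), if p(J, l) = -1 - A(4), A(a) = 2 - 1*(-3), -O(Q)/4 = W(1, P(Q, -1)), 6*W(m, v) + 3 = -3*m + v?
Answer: 717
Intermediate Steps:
P(r, k) = -r
W(m, v) = -½ - m/2 + v/6 (W(m, v) = -½ + (-3*m + v)/6 = -½ + (v - 3*m)/6 = -½ + (-m/2 + v/6) = -½ - m/2 + v/6)
O(Q) = 4 + 2*Q/3 (O(Q) = -4*(-½ - ½*1 + (-Q)/6) = -4*(-½ - ½ - Q/6) = -4*(-1 - Q/6) = 4 + 2*Q/3)
A(a) = 5 (A(a) = 2 + 3 = 5)
p(J, l) = -6 (p(J, l) = -1 - 1*5 = -1 - 5 = -6)
B(E) = 3 + E
B(p(O(b), 2))*(-239) = (3 - 6)*(-239) = -3*(-239) = 717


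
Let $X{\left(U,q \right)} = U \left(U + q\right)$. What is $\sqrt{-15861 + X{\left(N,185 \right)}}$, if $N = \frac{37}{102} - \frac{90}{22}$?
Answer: $\frac{i \sqrt{20817926945}}{1122} \approx 128.6 i$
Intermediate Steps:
$N = - \frac{4183}{1122}$ ($N = 37 \cdot \frac{1}{102} - \frac{45}{11} = \frac{37}{102} - \frac{45}{11} = - \frac{4183}{1122} \approx -3.7282$)
$\sqrt{-15861 + X{\left(N,185 \right)}} = \sqrt{-15861 - \frac{4183 \left(- \frac{4183}{1122} + 185\right)}{1122}} = \sqrt{-15861 - \frac{850767821}{1258884}} = \sqrt{- \frac{20817926945}{1258884}} = \frac{i \sqrt{20817926945}}{1122}$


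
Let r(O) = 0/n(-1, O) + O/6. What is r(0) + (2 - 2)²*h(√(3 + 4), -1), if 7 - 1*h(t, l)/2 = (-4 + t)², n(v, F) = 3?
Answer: 0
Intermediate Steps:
h(t, l) = 14 - 2*(-4 + t)²
r(O) = O/6 (r(O) = 0/3 + O/6 = 0*(⅓) + O*(⅙) = 0 + O/6 = O/6)
r(0) + (2 - 2)²*h(√(3 + 4), -1) = (⅙)*0 + (2 - 2)²*(14 - 2*(-4 + √(3 + 4))²) = 0 + 0²*(14 - 2*(-4 + √7)²) = 0 + 0*(14 - 2*(-4 + √7)²) = 0 + 0 = 0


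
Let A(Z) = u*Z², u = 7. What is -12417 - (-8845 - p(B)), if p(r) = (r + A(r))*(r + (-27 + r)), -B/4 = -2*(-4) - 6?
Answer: -22492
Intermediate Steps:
B = -8 (B = -4*(-2*(-4) - 6) = -4*(8 - 6) = -4*2 = -8)
A(Z) = 7*Z²
p(r) = (-27 + 2*r)*(r + 7*r²) (p(r) = (r + 7*r²)*(r + (-27 + r)) = (r + 7*r²)*(-27 + 2*r) = (-27 + 2*r)*(r + 7*r²))
-12417 - (-8845 - p(B)) = -12417 - (-8845 - (-8)*(-27 - 187*(-8) + 14*(-8)²)) = -12417 - (-8845 - (-8)*(-27 + 1496 + 14*64)) = -12417 - (-8845 - (-8)*(-27 + 1496 + 896)) = -12417 - (-8845 - (-8)*2365) = -12417 - (-8845 - 1*(-18920)) = -12417 - (-8845 + 18920) = -12417 - 1*10075 = -12417 - 10075 = -22492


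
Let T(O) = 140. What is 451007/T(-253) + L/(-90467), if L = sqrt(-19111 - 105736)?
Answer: 451007/140 - I*sqrt(124847)/90467 ≈ 3221.5 - 0.0039057*I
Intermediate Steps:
L = I*sqrt(124847) (L = sqrt(-124847) = I*sqrt(124847) ≈ 353.34*I)
451007/T(-253) + L/(-90467) = 451007/140 + (I*sqrt(124847))/(-90467) = 451007*(1/140) + (I*sqrt(124847))*(-1/90467) = 451007/140 - I*sqrt(124847)/90467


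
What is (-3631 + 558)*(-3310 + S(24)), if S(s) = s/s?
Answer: 10168557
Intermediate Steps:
S(s) = 1
(-3631 + 558)*(-3310 + S(24)) = (-3631 + 558)*(-3310 + 1) = -3073*(-3309) = 10168557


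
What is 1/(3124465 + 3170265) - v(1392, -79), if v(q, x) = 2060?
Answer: -12967143799/6294730 ≈ -2060.0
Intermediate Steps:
1/(3124465 + 3170265) - v(1392, -79) = 1/(3124465 + 3170265) - 1*2060 = 1/6294730 - 2060 = -12967143799/6294730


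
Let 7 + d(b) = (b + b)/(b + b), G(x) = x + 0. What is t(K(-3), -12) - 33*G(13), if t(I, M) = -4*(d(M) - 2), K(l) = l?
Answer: -397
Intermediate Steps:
G(x) = x
d(b) = -6 (d(b) = -7 + (b + b)/(b + b) = -7 + (2*b)/((2*b)) = -7 + (2*b)*(1/(2*b)) = -7 + 1 = -6)
t(I, M) = 32 (t(I, M) = -4*(-6 - 2) = -4*(-8) = 32)
t(K(-3), -12) - 33*G(13) = 32 - 33*13 = 32 - 429 = -397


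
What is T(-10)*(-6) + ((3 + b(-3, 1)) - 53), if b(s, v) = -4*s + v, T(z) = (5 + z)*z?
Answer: -337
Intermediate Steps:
T(z) = z*(5 + z)
b(s, v) = v - 4*s
T(-10)*(-6) + ((3 + b(-3, 1)) - 53) = -10*(5 - 10)*(-6) + ((3 + (1 - 4*(-3))) - 53) = -10*(-5)*(-6) + ((3 + (1 + 12)) - 53) = 50*(-6) + ((3 + 13) - 53) = -300 + (16 - 53) = -300 - 37 = -337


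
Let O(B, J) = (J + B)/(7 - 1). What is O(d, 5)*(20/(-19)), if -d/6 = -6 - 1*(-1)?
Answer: -350/57 ≈ -6.1404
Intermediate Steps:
d = 30 (d = -6*(-6 - 1*(-1)) = -6*(-6 + 1) = -6*(-5) = 30)
O(B, J) = B/6 + J/6 (O(B, J) = (B + J)/6 = (B + J)*(1/6) = B/6 + J/6)
O(d, 5)*(20/(-19)) = ((1/6)*30 + (1/6)*5)*(20/(-19)) = (5 + 5/6)*(20*(-1/19)) = (35/6)*(-20/19) = -350/57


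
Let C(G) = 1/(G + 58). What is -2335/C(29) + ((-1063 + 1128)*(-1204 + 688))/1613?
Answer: -327706425/1613 ≈ -2.0317e+5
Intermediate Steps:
C(G) = 1/(58 + G)
-2335/C(29) + ((-1063 + 1128)*(-1204 + 688))/1613 = -2335/(1/(58 + 29)) + ((-1063 + 1128)*(-1204 + 688))/1613 = -2335/(1/87) + (65*(-516))*(1/1613) = -2335/1/87 - 33540*1/1613 = -2335*87 - 33540/1613 = -203145 - 33540/1613 = -327706425/1613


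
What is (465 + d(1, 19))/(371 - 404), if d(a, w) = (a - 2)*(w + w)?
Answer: -427/33 ≈ -12.939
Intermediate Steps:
d(a, w) = 2*w*(-2 + a) (d(a, w) = (-2 + a)*(2*w) = 2*w*(-2 + a))
(465 + d(1, 19))/(371 - 404) = (465 + 2*19*(-2 + 1))/(371 - 404) = (465 + 2*19*(-1))/(-33) = (465 - 38)*(-1/33) = 427*(-1/33) = -427/33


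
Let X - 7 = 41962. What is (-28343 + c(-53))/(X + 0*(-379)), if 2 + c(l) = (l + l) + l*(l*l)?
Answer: -177328/41969 ≈ -4.2252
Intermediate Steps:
X = 41969 (X = 7 + 41962 = 41969)
c(l) = -2 + l³ + 2*l (c(l) = -2 + ((l + l) + l*(l*l)) = -2 + (2*l + l*l²) = -2 + (2*l + l³) = -2 + (l³ + 2*l) = -2 + l³ + 2*l)
(-28343 + c(-53))/(X + 0*(-379)) = (-28343 + (-2 + (-53)³ + 2*(-53)))/(41969 + 0*(-379)) = (-28343 + (-2 - 148877 - 106))/(41969 + 0) = (-28343 - 148985)/41969 = -177328*1/41969 = -177328/41969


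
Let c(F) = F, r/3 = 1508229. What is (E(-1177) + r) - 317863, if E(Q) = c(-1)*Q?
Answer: 4208001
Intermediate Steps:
r = 4524687 (r = 3*1508229 = 4524687)
E(Q) = -Q
(E(-1177) + r) - 317863 = (-1*(-1177) + 4524687) - 317863 = (1177 + 4524687) - 317863 = 4525864 - 317863 = 4208001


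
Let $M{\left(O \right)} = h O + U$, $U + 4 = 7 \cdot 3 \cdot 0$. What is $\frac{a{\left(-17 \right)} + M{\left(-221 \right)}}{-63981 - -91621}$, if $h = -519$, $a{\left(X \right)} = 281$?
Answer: $\frac{14372}{3455} \approx 4.1598$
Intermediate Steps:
$U = -4$ ($U = -4 + 7 \cdot 3 \cdot 0 = -4 + 21 \cdot 0 = -4 + 0 = -4$)
$M{\left(O \right)} = -4 - 519 O$ ($M{\left(O \right)} = - 519 O - 4 = -4 - 519 O$)
$\frac{a{\left(-17 \right)} + M{\left(-221 \right)}}{-63981 - -91621} = \frac{281 - -114695}{-63981 - -91621} = \frac{281 + \left(-4 + 114699\right)}{-63981 + \left(-155908 + 247529\right)} = \frac{281 + 114695}{-63981 + 91621} = \frac{114976}{27640} = 114976 \cdot \frac{1}{27640} = \frac{14372}{3455}$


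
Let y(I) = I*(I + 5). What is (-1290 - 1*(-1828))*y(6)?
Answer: 35508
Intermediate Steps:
y(I) = I*(5 + I)
(-1290 - 1*(-1828))*y(6) = (-1290 - 1*(-1828))*(6*(5 + 6)) = (-1290 + 1828)*(6*11) = 538*66 = 35508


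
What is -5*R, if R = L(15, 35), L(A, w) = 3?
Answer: -15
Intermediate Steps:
R = 3
-5*R = -5*3 = -15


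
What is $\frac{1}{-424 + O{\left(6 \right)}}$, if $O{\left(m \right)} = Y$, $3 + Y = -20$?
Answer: $- \frac{1}{447} \approx -0.0022371$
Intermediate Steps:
$Y = -23$ ($Y = -3 - 20 = -23$)
$O{\left(m \right)} = -23$
$\frac{1}{-424 + O{\left(6 \right)}} = \frac{1}{-424 - 23} = \frac{1}{-447} = - \frac{1}{447}$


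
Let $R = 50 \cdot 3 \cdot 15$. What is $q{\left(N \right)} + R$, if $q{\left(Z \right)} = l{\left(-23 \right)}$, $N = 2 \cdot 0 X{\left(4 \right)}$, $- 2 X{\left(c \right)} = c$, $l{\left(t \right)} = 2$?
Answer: $2252$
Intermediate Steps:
$X{\left(c \right)} = - \frac{c}{2}$
$N = 0$ ($N = 2 \cdot 0 \left(\left(- \frac{1}{2}\right) 4\right) = 0 \left(-2\right) = 0$)
$R = 2250$ ($R = 150 \cdot 15 = 2250$)
$q{\left(Z \right)} = 2$
$q{\left(N \right)} + R = 2 + 2250 = 2252$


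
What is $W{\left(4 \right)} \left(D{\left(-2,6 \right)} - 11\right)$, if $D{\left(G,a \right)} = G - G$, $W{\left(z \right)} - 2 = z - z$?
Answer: $-22$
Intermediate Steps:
$W{\left(z \right)} = 2$ ($W{\left(z \right)} = 2 + \left(z - z\right) = 2 + 0 = 2$)
$D{\left(G,a \right)} = 0$
$W{\left(4 \right)} \left(D{\left(-2,6 \right)} - 11\right) = 2 \left(0 - 11\right) = 2 \left(-11\right) = -22$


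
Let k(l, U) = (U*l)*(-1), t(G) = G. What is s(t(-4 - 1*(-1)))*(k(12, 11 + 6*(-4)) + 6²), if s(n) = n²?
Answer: 1728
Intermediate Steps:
k(l, U) = -U*l
s(t(-4 - 1*(-1)))*(k(12, 11 + 6*(-4)) + 6²) = (-4 - 1*(-1))²*(-1*(11 + 6*(-4))*12 + 6²) = (-4 + 1)²*(-1*(11 - 24)*12 + 36) = (-3)²*(-1*(-13)*12 + 36) = 9*(156 + 36) = 9*192 = 1728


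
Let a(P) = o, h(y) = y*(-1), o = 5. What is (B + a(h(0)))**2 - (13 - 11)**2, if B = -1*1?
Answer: 12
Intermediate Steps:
h(y) = -y
a(P) = 5
B = -1
(B + a(h(0)))**2 - (13 - 11)**2 = (-1 + 5)**2 - (13 - 11)**2 = 4**2 - 1*2**2 = 16 - 1*4 = 16 - 4 = 12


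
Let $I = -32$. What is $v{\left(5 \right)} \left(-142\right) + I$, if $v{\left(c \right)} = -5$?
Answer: $678$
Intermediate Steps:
$v{\left(5 \right)} \left(-142\right) + I = \left(-5\right) \left(-142\right) - 32 = 710 - 32 = 678$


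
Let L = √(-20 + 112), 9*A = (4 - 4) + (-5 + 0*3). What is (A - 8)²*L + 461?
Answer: 461 + 11858*√23/81 ≈ 1163.1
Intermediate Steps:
A = -5/9 (A = ((4 - 4) + (-5 + 0*3))/9 = (0 + (-5 + 0))/9 = (0 - 5)/9 = (⅑)*(-5) = -5/9 ≈ -0.55556)
L = 2*√23 (L = √92 = 2*√23 ≈ 9.5917)
(A - 8)²*L + 461 = (-5/9 - 8)²*(2*√23) + 461 = (-77/9)²*(2*√23) + 461 = 5929*(2*√23)/81 + 461 = 11858*√23/81 + 461 = 461 + 11858*√23/81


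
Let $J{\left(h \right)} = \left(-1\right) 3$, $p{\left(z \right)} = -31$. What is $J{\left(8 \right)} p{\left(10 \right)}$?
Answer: $93$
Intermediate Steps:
$J{\left(h \right)} = -3$
$J{\left(8 \right)} p{\left(10 \right)} = \left(-3\right) \left(-31\right) = 93$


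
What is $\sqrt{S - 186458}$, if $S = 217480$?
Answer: $\sqrt{31022} \approx 176.13$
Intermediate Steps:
$\sqrt{S - 186458} = \sqrt{217480 - 186458} = \sqrt{31022}$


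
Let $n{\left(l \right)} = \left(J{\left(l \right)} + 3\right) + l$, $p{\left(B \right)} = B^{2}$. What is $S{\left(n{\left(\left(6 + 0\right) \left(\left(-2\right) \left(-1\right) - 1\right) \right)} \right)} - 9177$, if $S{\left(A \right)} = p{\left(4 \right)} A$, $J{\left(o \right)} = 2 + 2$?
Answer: $-8969$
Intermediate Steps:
$J{\left(o \right)} = 4$
$n{\left(l \right)} = 7 + l$ ($n{\left(l \right)} = \left(4 + 3\right) + l = 7 + l$)
$S{\left(A \right)} = 16 A$ ($S{\left(A \right)} = 4^{2} A = 16 A$)
$S{\left(n{\left(\left(6 + 0\right) \left(\left(-2\right) \left(-1\right) - 1\right) \right)} \right)} - 9177 = 16 \left(7 + \left(6 + 0\right) \left(\left(-2\right) \left(-1\right) - 1\right)\right) - 9177 = 16 \left(7 + 6 \left(2 - 1\right)\right) - 9177 = 16 \left(7 + 6 \cdot 1\right) - 9177 = 16 \left(7 + 6\right) - 9177 = 16 \cdot 13 - 9177 = 208 - 9177 = -8969$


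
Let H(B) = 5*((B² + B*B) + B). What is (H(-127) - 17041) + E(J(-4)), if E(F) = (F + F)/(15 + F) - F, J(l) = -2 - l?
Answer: 2441408/17 ≈ 1.4361e+5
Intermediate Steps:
E(F) = -F + 2*F/(15 + F) (E(F) = (2*F)/(15 + F) - F = 2*F/(15 + F) - F = -F + 2*F/(15 + F))
H(B) = 5*B + 10*B² (H(B) = 5*((B² + B²) + B) = 5*(2*B² + B) = 5*(B + 2*B²) = 5*B + 10*B²)
(H(-127) - 17041) + E(J(-4)) = (5*(-127)*(1 + 2*(-127)) - 17041) - (-2 - 1*(-4))*(13 + (-2 - 1*(-4)))/(15 + (-2 - 1*(-4))) = (5*(-127)*(1 - 254) - 17041) - (-2 + 4)*(13 + (-2 + 4))/(15 + (-2 + 4)) = (5*(-127)*(-253) - 17041) - 1*2*(13 + 2)/(15 + 2) = (160655 - 17041) - 1*2*15/17 = 143614 - 1*2*1/17*15 = 143614 - 30/17 = 2441408/17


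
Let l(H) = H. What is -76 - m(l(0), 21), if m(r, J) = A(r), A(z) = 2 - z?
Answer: -78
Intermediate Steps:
m(r, J) = 2 - r
-76 - m(l(0), 21) = -76 - (2 - 1*0) = -76 - (2 + 0) = -76 - 1*2 = -76 - 2 = -78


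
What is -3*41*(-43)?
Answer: 5289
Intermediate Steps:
-3*41*(-43) = -123*(-43) = 5289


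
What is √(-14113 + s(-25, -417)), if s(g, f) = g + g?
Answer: I*√14163 ≈ 119.01*I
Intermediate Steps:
s(g, f) = 2*g
√(-14113 + s(-25, -417)) = √(-14113 + 2*(-25)) = √(-14113 - 50) = √(-14163) = I*√14163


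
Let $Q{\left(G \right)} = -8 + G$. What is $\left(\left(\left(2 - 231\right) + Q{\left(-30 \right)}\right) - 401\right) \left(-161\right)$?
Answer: $107548$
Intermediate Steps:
$\left(\left(\left(2 - 231\right) + Q{\left(-30 \right)}\right) - 401\right) \left(-161\right) = \left(\left(\left(2 - 231\right) - 38\right) - 401\right) \left(-161\right) = \left(\left(-229 - 38\right) - 401\right) \left(-161\right) = \left(-267 - 401\right) \left(-161\right) = \left(-668\right) \left(-161\right) = 107548$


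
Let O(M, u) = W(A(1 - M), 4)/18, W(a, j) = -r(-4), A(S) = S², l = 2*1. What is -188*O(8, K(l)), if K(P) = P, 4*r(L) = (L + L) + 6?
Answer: -47/9 ≈ -5.2222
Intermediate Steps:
l = 2
r(L) = 3/2 + L/2 (r(L) = ((L + L) + 6)/4 = (2*L + 6)/4 = (6 + 2*L)/4 = 3/2 + L/2)
W(a, j) = ½ (W(a, j) = -(3/2 + (½)*(-4)) = -(3/2 - 2) = -1*(-½) = ½)
O(M, u) = 1/36 (O(M, u) = (½)/18 = (½)*(1/18) = 1/36)
-188*O(8, K(l)) = -188*1/36 = -47/9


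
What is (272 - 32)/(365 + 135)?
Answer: 12/25 ≈ 0.48000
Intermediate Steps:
(272 - 32)/(365 + 135) = 240/500 = 240*(1/500) = 12/25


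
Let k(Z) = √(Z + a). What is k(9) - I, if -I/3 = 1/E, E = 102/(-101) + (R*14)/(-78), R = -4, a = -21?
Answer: -11817/1150 + 2*I*√3 ≈ -10.276 + 3.4641*I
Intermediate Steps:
k(Z) = √(-21 + Z) (k(Z) = √(Z - 21) = √(-21 + Z))
E = -1150/3939 (E = 102/(-101) - 4*14/(-78) = 102*(-1/101) - 56*(-1/78) = -102/101 + 28/39 = -1150/3939 ≈ -0.29195)
I = 11817/1150 (I = -3/(-1150/3939) = -3*(-3939/1150) = 11817/1150 ≈ 10.276)
k(9) - I = √(-21 + 9) - 1*11817/1150 = √(-12) - 11817/1150 = 2*I*√3 - 11817/1150 = -11817/1150 + 2*I*√3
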